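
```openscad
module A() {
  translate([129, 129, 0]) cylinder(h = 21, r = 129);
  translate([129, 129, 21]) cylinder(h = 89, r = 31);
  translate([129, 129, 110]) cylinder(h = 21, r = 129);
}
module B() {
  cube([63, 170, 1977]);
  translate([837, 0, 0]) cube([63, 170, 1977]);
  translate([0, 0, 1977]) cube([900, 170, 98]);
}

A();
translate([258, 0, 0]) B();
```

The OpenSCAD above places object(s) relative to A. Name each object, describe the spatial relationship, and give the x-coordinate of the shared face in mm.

A is a spool. B is a door frame. The door frame is against the spool's +x side, with their −y faces flush. The x-coordinate of the shared face is 258 mm.

The spool's +x face and the door frame's −x face are both at x = 258 mm.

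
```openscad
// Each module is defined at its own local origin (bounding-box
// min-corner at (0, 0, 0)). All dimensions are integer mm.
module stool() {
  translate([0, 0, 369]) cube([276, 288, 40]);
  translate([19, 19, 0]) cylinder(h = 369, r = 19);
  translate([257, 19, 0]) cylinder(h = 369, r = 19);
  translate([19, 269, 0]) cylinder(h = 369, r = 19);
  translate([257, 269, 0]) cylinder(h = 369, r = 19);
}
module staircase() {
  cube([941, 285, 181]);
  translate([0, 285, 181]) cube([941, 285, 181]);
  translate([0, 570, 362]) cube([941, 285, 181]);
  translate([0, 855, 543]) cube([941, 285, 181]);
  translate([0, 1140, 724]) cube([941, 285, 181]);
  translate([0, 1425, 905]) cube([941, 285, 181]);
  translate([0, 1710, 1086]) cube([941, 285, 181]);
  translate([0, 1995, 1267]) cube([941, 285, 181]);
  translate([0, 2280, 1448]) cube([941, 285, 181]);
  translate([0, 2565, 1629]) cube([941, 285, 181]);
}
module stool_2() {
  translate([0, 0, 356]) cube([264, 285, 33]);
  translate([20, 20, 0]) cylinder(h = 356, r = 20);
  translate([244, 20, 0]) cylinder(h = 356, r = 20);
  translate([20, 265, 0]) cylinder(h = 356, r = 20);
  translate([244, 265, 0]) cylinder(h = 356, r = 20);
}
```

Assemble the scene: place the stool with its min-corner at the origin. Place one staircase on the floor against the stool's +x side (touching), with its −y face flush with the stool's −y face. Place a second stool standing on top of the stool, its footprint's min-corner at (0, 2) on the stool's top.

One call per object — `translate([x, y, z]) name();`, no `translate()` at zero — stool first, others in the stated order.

stool();
translate([276, 0, 0]) staircase();
translate([0, 2, 409]) stool_2();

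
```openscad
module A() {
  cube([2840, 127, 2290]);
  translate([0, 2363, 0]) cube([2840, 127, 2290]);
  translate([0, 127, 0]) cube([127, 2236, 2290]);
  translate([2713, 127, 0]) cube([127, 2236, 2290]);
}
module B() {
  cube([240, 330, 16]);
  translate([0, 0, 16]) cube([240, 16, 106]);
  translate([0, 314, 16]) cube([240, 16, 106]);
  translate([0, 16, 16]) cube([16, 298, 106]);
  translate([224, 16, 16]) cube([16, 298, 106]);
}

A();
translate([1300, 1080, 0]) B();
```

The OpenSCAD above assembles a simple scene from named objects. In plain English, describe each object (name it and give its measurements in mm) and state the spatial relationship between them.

A is the wall frame of a small rectangular building: four walls, each 2290 mm tall and 127 mm thick, enclosing a footprint 2840 mm (x) by 2490 mm (y) outside-to-outside, with no floor or roof. The front and back walls (the −y and +y sides) span the full width; the two side walls fit between them.

B is an open-topped rectangular box: outside dimensions 240×330×122 mm, with a uniform wall and base thickness of 16 mm. The base is a full 240×330 slab on the floor; four walls sit on top of the base. The front and back walls (the −y and +y sides) span the full width; the two side walls fit between them.

The open box sits inside the house frame, centred.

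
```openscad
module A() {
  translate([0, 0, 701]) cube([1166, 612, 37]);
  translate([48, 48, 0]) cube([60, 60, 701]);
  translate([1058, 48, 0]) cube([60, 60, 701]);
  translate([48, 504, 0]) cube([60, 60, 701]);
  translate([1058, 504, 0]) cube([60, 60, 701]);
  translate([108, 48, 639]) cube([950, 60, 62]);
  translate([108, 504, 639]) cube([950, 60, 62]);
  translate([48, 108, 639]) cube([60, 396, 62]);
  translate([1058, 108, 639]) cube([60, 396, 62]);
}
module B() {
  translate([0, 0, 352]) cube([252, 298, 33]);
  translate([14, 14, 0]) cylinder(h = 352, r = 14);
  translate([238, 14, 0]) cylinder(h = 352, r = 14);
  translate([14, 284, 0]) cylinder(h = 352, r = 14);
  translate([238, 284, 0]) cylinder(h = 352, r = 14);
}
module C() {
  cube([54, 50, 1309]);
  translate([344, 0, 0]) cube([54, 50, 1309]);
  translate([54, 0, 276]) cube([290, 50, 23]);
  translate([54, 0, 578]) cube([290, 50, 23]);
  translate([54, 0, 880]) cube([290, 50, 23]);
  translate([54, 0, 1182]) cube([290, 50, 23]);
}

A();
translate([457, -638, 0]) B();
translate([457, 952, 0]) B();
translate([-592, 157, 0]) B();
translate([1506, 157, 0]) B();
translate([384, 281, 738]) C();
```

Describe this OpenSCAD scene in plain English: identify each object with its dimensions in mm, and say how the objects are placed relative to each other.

A is a table: top 1166 mm (x) × 612 mm (y), 37 mm thick, upper face at z = 738 mm, on four 60×60 mm square legs, each inset 48 mm from the nearest pair of top edges, running from z = 0 to the bottom of the top. Four apron rails, 60 mm thick and 62 mm tall, run between adjacent legs with their top edges flush with the underside of the top and their outer faces flush with the legs' outer faces.

B is a simple wooden stool: a rectangular seat 252 mm (x) by 298 mm (y), 33 mm thick, top face at z = 385 mm, on four round legs, each 28 mm in diameter. The legs rest on z = 0, each leg's axis is inset half a diameter from the nearest pair of seat edges (so the leg's bounding box is flush with the corner).

C is a straight ladder. Two 54×50 mm vertical rails, 1309 mm tall, stand 398 mm apart (outside-to-outside) with their front faces coplanar on the −y side. 4 rungs, each 50 mm deep and 23 mm tall, span between the inner faces of the rails, front faces flush with the rails. The lowest rung's underside is at z = 276 mm and rungs are spaced 302 mm apart (underside to underside).

Four stools sit around the table at the −y, +y, −x, +x sides. The ladder is on top of the table, centred.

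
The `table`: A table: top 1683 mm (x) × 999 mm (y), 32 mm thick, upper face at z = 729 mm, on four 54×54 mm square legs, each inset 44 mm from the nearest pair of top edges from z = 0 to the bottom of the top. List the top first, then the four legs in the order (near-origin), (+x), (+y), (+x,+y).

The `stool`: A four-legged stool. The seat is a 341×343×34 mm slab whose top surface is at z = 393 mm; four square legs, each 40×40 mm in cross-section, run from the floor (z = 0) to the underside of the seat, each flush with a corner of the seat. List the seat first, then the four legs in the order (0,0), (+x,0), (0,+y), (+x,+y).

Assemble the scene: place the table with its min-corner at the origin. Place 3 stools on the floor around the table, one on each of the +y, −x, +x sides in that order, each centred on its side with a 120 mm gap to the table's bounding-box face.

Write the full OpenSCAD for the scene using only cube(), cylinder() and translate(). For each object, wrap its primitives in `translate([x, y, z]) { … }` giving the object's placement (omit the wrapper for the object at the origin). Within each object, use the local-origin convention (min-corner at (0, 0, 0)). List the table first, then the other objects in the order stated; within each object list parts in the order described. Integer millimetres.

translate([0, 0, 697]) cube([1683, 999, 32]);
translate([44, 44, 0]) cube([54, 54, 697]);
translate([1585, 44, 0]) cube([54, 54, 697]);
translate([44, 901, 0]) cube([54, 54, 697]);
translate([1585, 901, 0]) cube([54, 54, 697]);
translate([671, 1119, 0]) {
  translate([0, 0, 359]) cube([341, 343, 34]);
  cube([40, 40, 359]);
  translate([301, 0, 0]) cube([40, 40, 359]);
  translate([0, 303, 0]) cube([40, 40, 359]);
  translate([301, 303, 0]) cube([40, 40, 359]);
}
translate([-461, 328, 0]) {
  translate([0, 0, 359]) cube([341, 343, 34]);
  cube([40, 40, 359]);
  translate([301, 0, 0]) cube([40, 40, 359]);
  translate([0, 303, 0]) cube([40, 40, 359]);
  translate([301, 303, 0]) cube([40, 40, 359]);
}
translate([1803, 328, 0]) {
  translate([0, 0, 359]) cube([341, 343, 34]);
  cube([40, 40, 359]);
  translate([301, 0, 0]) cube([40, 40, 359]);
  translate([0, 303, 0]) cube([40, 40, 359]);
  translate([301, 303, 0]) cube([40, 40, 359]);
}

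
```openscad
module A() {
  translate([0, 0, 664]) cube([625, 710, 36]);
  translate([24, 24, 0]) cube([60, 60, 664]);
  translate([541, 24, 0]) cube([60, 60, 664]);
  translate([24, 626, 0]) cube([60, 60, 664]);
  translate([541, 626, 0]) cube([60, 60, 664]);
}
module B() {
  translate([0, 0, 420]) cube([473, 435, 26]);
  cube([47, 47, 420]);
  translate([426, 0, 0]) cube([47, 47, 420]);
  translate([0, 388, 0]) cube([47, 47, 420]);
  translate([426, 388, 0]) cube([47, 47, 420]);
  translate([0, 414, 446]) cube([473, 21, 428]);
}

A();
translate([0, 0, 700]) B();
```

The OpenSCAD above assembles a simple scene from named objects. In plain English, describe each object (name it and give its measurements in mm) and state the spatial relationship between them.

A is a table with a 625×710 mm rectangular top, 36 mm thick, top surface at z = 700 mm, supported by four 60×60 mm square legs, each inset 24 mm from the nearest pair of top edges, running from the floor.

B is a chair. The seat is a 473×435×26 mm slab with its top at z = 446 mm, on four 47×47 mm corner legs (flush with the seat edges, standing on z = 0). A flat backrest 21 mm thick, 428 mm tall, spans the full seat width and rises from the seat top along its +y edge, rear face flush with the rear of the seat.

The chair is on top of the table.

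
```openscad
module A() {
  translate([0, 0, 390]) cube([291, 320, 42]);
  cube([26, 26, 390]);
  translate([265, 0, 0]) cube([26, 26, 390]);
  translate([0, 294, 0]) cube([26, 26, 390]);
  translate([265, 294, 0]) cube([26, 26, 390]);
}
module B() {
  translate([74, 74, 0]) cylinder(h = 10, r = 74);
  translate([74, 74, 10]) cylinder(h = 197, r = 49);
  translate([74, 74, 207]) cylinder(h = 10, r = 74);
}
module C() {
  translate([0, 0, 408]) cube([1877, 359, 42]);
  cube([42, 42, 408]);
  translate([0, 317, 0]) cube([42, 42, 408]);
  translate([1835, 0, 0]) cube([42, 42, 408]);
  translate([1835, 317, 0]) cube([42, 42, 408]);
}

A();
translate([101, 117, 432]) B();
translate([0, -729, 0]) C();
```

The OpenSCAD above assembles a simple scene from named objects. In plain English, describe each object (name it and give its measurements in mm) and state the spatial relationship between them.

A is a four-legged stool. The seat is 291×320 mm, 42 mm thick, top at z = 432 mm. It stands on four square legs, each 26×26 mm in cross-section, from z = 0 to the seat underside, each flush with a corner of the seat.

B is a spool: two coaxial disc flanges of radius 74 mm and thickness 10 mm, joined by a core cylinder of radius 49 mm and height 197 mm. The lower flange rests on z = 0 and the three cylinders share a vertical axis.

C is a bench: a 1877×359 mm seat slab, 42 mm thick, top at z = 450 mm, on four 42×42 mm square legs flush with the seat corners and standing on z = 0.

The spool is on top of the stool. The bench is on the floor beside the stool on its −y side.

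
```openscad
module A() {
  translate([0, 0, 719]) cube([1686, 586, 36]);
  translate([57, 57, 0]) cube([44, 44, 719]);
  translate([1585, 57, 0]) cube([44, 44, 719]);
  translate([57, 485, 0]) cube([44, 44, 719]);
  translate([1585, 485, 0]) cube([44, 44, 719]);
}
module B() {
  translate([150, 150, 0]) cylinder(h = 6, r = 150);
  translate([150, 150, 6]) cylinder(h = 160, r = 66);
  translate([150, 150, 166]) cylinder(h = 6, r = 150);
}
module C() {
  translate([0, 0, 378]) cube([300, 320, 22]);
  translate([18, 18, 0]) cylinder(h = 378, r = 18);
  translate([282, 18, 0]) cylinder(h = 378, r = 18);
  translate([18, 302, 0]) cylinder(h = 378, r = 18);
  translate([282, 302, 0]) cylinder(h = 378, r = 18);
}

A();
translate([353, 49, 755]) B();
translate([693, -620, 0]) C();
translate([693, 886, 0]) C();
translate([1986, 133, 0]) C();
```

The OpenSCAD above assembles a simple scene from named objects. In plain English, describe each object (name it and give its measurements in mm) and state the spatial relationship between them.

A is a table: top 1686 mm (x) × 586 mm (y), 36 mm thick, upper face at z = 755 mm, on four 44×44 mm square legs, each inset 57 mm from the nearest pair of top edges, running from z = 0 to the bottom of the top.

B is a spool: two coaxial disc flanges of radius 150 mm and thickness 6 mm, joined by a core cylinder of radius 66 mm and height 160 mm. The lower flange rests on z = 0 and the three cylinders share a vertical axis.

C is a simple wooden stool: a rectangular seat 300 mm (x) by 320 mm (y), 22 mm thick, top face at z = 400 mm, on four round legs, each 36 mm in diameter. The legs rest on z = 0, each leg's axis is inset half a diameter from the nearest pair of seat edges (so the leg's bounding box is flush with the corner).

The spool is on top of the table. Three stools sit around the table at the −y, +y, +x sides.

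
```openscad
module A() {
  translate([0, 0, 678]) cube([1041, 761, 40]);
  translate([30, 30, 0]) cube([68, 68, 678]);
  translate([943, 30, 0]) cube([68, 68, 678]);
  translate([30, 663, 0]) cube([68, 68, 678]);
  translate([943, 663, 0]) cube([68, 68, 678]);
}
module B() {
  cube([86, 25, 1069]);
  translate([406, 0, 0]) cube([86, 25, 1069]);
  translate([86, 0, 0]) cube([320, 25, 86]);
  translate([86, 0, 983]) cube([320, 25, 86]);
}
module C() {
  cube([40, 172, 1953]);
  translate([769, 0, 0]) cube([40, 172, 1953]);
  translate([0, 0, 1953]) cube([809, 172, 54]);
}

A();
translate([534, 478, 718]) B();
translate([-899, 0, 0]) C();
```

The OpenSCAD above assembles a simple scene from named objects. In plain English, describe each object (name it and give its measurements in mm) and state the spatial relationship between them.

A is a rectangular dining table. The top is 1041×761×40 mm with its upper surface at z = 718 mm. It stands on four 68×68 mm square legs, each inset 30 mm from the nearest pair of top edges, running from the floor to the underside of the top.

B is a picture frame with a 320×897 mm rectangular opening (x by z) and a uniform 86 mm border on every side. Frame depth is 25 mm along y. It is built from two vertical stiles running the full outside height and two horizontal rails spanning the gap between the stiles.

C is a rectangular door frame: two vertical jambs of 40×172 mm section, 1953 mm tall, with a clear opening 729 mm wide between their inner faces. A header 54 mm tall and 172 mm deep lies on top of the jambs and spans the full outside width.

The picture frame is on top of the table. The door frame is on the floor beside the table on its −x side.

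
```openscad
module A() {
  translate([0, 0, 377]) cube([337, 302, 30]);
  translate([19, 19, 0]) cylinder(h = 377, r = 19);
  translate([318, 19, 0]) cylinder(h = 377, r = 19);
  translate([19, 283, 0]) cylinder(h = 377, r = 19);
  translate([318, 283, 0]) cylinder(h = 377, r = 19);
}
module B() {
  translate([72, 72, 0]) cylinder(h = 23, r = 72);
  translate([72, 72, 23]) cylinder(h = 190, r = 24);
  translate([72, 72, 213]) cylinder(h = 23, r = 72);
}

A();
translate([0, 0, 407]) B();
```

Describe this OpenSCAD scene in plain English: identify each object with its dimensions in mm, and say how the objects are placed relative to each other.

A is a four-legged stool. The seat is 337×302 mm, 30 mm thick, top at z = 407 mm. It stands on four round legs, each 38 mm in diameter, from z = 0 to the seat underside, each leg's axis is inset half a diameter from the nearest pair of seat edges (so the leg's bounding box is flush with the corner).

B is a spool: two coaxial disc flanges of radius 72 mm and thickness 23 mm, joined by a core cylinder of radius 24 mm and height 190 mm. The lower flange rests on z = 0 and the three cylinders share a vertical axis.

The spool is on top of the stool.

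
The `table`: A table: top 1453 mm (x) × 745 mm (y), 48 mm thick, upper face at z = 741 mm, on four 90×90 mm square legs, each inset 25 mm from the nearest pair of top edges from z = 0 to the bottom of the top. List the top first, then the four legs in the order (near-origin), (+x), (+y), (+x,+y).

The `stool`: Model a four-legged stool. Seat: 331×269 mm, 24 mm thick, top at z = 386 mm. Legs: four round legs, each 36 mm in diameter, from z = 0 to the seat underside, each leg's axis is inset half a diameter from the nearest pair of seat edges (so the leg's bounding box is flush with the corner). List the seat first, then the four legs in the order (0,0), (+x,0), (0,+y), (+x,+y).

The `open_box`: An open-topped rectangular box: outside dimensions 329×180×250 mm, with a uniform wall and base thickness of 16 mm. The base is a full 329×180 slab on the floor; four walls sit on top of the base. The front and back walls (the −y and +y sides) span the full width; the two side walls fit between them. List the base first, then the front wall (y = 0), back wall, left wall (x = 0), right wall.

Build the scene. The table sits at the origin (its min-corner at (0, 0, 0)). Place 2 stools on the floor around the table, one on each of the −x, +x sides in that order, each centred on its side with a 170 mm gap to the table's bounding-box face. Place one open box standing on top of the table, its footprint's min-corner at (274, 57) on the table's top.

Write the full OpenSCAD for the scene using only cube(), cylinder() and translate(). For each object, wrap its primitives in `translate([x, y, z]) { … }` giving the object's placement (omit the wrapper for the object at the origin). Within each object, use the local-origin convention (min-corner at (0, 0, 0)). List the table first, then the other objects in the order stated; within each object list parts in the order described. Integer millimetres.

translate([0, 0, 693]) cube([1453, 745, 48]);
translate([25, 25, 0]) cube([90, 90, 693]);
translate([1338, 25, 0]) cube([90, 90, 693]);
translate([25, 630, 0]) cube([90, 90, 693]);
translate([1338, 630, 0]) cube([90, 90, 693]);
translate([-501, 238, 0]) {
  translate([0, 0, 362]) cube([331, 269, 24]);
  translate([18, 18, 0]) cylinder(h = 362, r = 18);
  translate([313, 18, 0]) cylinder(h = 362, r = 18);
  translate([18, 251, 0]) cylinder(h = 362, r = 18);
  translate([313, 251, 0]) cylinder(h = 362, r = 18);
}
translate([1623, 238, 0]) {
  translate([0, 0, 362]) cube([331, 269, 24]);
  translate([18, 18, 0]) cylinder(h = 362, r = 18);
  translate([313, 18, 0]) cylinder(h = 362, r = 18);
  translate([18, 251, 0]) cylinder(h = 362, r = 18);
  translate([313, 251, 0]) cylinder(h = 362, r = 18);
}
translate([274, 57, 741]) {
  cube([329, 180, 16]);
  translate([0, 0, 16]) cube([329, 16, 234]);
  translate([0, 164, 16]) cube([329, 16, 234]);
  translate([0, 16, 16]) cube([16, 148, 234]);
  translate([313, 16, 16]) cube([16, 148, 234]);
}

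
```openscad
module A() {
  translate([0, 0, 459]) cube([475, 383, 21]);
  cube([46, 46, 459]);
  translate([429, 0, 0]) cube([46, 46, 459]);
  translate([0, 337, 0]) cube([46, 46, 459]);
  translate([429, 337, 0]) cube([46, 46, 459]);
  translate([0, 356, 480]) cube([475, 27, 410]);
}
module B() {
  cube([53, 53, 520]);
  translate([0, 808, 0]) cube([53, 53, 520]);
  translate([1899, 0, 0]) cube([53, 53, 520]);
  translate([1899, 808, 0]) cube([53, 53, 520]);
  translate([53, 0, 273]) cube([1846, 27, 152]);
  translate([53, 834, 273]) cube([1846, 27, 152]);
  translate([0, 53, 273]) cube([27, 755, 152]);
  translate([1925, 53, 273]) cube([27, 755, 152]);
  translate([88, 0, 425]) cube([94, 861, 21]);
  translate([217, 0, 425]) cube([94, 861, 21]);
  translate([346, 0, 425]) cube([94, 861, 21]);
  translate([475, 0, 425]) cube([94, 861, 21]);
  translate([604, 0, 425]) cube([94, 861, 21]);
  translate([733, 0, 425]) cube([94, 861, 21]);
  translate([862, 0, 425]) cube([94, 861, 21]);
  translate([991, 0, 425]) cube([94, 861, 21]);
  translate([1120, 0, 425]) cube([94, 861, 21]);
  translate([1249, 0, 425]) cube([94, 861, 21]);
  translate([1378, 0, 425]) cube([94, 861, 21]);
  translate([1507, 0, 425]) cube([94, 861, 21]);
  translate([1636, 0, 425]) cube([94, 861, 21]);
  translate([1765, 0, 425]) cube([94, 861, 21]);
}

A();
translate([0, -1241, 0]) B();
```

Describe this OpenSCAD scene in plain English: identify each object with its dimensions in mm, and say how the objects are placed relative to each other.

A is a chair: 475×383 mm seat, 21 mm thick, top at z = 480 mm, on four 46 mm square corner legs flush with the seat edges. A 27 mm thick backrest slab spans the full seat width, extending 410 mm above the seat top, its back face flush with the seat's +y edge.

B is a bed frame 1952 mm long (x) by 861 mm wide (y). Four 53×53 mm corner posts, 520 mm tall, at the corners of the footprint. Four rails of 27 mm thickness and 152 mm height run between adjacent posts with their undersides at z = 273 mm, their outer faces flush with the outside of the frame (the two x-running rails run between the posts' inner faces; the two y-running rails run between the posts' inner faces). 14 slats, each 94 mm wide (x) and 21 mm thick, lie across the top of the two x-running rails, running the full 861 mm width of the frame in y; the slats are evenly spaced along x between the inner faces of the end posts with equal gaps (rounded down to the nearest mm) at the −x end and between each pair — any rounding remainder accumulates at the +x end.

The bed frame is on the floor beside the chair on its −y side.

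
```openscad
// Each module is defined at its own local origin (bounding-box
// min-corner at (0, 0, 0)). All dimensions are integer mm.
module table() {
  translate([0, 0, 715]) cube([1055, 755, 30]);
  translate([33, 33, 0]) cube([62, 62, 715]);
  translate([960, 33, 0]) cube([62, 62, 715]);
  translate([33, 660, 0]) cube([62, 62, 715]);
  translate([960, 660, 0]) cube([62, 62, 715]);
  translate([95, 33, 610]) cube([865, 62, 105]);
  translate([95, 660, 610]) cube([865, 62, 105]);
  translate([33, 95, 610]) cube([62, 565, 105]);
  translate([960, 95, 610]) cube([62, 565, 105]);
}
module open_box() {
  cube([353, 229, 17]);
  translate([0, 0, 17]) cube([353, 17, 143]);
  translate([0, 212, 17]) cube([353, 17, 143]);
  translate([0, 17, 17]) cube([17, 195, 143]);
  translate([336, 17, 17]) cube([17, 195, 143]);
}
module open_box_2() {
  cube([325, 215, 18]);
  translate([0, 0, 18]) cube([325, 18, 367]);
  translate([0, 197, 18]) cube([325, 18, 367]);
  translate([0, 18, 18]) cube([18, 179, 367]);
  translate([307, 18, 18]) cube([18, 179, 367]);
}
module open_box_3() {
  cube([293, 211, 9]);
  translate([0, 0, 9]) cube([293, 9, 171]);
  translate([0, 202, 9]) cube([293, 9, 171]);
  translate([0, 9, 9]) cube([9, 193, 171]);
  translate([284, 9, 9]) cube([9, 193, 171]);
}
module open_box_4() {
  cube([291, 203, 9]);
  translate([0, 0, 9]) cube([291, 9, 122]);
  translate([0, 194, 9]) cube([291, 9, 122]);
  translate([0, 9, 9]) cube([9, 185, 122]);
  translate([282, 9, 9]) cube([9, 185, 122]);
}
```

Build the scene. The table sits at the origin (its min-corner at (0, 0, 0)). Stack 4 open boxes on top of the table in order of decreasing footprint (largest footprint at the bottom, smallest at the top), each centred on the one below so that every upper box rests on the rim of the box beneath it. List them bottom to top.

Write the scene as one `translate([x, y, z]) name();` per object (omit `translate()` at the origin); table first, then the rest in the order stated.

table();
translate([351, 263, 745]) open_box();
translate([365, 270, 905]) open_box_2();
translate([381, 272, 1290]) open_box_3();
translate([382, 276, 1470]) open_box_4();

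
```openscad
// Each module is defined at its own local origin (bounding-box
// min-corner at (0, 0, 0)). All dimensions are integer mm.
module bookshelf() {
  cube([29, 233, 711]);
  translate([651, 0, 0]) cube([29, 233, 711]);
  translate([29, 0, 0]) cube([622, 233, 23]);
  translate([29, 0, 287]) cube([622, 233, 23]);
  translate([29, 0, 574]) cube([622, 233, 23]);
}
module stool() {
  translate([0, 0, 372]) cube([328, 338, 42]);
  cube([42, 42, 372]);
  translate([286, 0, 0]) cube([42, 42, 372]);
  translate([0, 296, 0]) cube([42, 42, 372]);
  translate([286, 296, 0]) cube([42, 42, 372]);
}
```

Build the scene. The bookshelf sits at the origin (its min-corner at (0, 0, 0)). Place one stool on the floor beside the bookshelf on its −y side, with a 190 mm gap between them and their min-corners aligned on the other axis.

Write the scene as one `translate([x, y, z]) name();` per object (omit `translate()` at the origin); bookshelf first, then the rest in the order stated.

bookshelf();
translate([0, -528, 0]) stool();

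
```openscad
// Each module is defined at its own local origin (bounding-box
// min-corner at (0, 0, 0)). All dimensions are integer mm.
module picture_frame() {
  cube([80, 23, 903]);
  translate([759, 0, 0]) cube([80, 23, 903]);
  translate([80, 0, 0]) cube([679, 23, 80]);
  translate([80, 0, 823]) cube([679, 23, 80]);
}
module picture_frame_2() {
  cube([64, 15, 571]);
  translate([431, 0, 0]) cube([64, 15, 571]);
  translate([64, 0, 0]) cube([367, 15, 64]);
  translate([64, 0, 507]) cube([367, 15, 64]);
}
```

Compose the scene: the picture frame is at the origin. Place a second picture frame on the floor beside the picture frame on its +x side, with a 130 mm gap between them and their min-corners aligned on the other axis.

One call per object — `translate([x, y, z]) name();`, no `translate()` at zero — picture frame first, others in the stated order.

picture_frame();
translate([969, 0, 0]) picture_frame_2();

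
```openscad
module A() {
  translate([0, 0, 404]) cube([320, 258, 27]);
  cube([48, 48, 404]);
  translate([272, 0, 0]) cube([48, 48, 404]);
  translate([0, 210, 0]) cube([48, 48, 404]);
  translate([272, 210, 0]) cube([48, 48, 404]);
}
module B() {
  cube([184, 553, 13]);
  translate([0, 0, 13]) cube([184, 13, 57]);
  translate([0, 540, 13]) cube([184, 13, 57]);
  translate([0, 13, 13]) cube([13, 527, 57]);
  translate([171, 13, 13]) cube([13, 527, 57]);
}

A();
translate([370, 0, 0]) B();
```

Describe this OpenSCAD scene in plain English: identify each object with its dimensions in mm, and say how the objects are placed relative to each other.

A is a four-legged stool. The seat is a 320×258×27 mm slab whose top surface is at z = 431 mm; four square legs, each 48×48 mm in cross-section, run from the floor (z = 0) to the underside of the seat, each flush with a corner of the seat.

B is an open-topped rectangular box: outside dimensions 184×553×70 mm, with a uniform wall and base thickness of 13 mm. The base is a full 184×553 slab on the floor; four walls sit on top of the base. The front and back walls (the −y and +y sides) span the full width; the two side walls fit between them.

The open box is on the floor beside the stool on its +x side.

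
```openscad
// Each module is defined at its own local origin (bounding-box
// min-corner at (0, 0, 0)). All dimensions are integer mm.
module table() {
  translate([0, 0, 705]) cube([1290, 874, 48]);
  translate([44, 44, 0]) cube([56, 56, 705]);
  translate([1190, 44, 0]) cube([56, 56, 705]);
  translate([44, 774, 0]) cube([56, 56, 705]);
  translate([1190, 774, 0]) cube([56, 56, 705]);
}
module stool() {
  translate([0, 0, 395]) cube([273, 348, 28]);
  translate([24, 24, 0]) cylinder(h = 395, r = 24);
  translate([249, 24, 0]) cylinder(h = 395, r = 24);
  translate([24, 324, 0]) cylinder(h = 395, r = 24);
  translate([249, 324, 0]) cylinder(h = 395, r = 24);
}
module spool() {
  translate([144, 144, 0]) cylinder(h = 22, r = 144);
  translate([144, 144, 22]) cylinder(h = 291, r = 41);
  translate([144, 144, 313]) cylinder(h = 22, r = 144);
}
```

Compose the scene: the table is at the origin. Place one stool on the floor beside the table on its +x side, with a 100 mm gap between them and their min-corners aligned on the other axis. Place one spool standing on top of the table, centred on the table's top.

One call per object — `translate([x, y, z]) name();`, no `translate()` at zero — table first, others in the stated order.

table();
translate([1390, 0, 0]) stool();
translate([501, 293, 753]) spool();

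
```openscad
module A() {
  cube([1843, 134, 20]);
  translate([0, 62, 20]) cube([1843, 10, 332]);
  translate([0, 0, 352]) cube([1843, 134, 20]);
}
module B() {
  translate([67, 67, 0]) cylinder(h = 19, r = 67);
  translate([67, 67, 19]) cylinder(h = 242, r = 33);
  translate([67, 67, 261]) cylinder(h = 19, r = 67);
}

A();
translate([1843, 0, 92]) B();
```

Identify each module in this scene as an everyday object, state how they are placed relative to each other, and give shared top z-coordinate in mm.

Both tops at z = 372 mm.

A is an I-beam. B is a spool. The spool is beside the I-beam with their tops flush at z = 372. The shared top z-coordinate is 372 mm.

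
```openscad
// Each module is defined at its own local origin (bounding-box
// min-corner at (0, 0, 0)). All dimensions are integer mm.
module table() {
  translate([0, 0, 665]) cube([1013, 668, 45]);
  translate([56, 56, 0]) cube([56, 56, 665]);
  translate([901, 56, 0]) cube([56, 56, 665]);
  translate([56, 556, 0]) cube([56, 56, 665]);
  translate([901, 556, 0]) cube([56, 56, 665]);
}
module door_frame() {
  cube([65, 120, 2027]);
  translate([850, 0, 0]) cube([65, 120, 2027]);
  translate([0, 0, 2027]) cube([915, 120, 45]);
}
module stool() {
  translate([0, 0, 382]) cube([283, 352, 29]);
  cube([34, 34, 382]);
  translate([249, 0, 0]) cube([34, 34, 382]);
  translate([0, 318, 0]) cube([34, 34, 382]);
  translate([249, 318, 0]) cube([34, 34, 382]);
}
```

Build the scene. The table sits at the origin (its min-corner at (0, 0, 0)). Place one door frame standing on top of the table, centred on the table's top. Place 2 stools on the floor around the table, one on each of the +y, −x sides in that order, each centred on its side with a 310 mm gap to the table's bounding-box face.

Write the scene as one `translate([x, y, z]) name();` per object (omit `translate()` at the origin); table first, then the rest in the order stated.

table();
translate([49, 274, 710]) door_frame();
translate([365, 978, 0]) stool();
translate([-593, 158, 0]) stool();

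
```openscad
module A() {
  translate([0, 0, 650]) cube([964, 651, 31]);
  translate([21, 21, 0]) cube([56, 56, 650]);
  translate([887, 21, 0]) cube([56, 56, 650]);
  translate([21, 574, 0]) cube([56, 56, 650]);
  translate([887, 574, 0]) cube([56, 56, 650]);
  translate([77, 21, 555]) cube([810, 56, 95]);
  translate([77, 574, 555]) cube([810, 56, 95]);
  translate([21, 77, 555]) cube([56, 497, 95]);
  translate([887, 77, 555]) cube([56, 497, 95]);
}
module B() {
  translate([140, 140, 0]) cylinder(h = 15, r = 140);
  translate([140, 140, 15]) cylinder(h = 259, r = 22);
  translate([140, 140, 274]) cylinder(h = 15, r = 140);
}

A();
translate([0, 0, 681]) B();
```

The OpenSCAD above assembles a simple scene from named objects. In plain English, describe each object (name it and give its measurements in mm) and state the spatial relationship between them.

A is a table: top 964 mm (x) × 651 mm (y), 31 mm thick, upper face at z = 681 mm, on four 56×56 mm square legs, each inset 21 mm from the nearest pair of top edges, running from z = 0 to the bottom of the top. Four apron rails, 56 mm thick and 95 mm tall, run between adjacent legs with their top edges flush with the underside of the top and their outer faces flush with the legs' outer faces.

B is a spool: two coaxial disc flanges of radius 140 mm and thickness 15 mm, joined by a core cylinder of radius 22 mm and height 259 mm. The lower flange rests on z = 0 and the three cylinders share a vertical axis.

The spool is on top of the table.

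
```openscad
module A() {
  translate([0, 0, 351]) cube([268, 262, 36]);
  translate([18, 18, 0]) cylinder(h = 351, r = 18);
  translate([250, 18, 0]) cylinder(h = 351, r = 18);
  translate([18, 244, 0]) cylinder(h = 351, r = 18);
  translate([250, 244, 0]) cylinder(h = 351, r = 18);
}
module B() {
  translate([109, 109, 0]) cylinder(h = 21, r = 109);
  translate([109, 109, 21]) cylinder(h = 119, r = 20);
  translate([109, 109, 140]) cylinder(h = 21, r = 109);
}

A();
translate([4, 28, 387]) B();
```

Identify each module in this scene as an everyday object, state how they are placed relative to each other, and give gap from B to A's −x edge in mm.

A is a stool. B is a spool. The spool is on top of the stool. The gap from the spool to the stool's −x edge is 4 mm.

The spool's min-x is at 4; the stool's min-x is 0; gap = 4 mm.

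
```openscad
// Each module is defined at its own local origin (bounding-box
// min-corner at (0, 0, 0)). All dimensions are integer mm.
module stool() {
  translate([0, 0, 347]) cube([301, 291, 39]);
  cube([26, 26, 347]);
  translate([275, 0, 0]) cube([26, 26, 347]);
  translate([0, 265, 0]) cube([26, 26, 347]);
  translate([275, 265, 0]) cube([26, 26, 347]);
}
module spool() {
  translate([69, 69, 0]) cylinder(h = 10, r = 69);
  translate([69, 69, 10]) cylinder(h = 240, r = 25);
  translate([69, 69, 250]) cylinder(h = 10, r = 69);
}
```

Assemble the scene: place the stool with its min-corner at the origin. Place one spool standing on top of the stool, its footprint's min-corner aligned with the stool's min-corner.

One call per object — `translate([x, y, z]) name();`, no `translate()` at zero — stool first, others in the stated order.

stool();
translate([0, 0, 386]) spool();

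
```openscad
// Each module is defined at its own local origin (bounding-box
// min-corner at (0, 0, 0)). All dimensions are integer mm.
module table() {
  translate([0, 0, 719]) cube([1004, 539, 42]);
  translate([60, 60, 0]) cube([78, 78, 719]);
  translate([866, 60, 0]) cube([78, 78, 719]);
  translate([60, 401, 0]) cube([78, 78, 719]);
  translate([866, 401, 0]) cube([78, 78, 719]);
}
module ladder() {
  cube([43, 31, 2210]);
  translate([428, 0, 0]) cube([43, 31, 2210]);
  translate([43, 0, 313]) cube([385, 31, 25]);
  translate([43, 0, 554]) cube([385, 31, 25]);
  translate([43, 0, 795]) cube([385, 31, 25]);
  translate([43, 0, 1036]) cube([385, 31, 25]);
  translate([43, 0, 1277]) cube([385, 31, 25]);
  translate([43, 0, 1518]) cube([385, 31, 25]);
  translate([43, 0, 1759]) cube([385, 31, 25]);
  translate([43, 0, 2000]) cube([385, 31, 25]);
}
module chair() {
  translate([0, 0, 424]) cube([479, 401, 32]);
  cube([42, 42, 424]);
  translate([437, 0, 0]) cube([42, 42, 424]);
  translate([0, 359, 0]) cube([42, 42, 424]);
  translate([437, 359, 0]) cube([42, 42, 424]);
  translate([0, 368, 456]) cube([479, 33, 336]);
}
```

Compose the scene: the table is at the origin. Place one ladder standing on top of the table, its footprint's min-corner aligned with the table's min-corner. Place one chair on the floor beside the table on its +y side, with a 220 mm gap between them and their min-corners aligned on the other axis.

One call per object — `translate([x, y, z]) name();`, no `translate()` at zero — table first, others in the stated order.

table();
translate([0, 0, 761]) ladder();
translate([0, 759, 0]) chair();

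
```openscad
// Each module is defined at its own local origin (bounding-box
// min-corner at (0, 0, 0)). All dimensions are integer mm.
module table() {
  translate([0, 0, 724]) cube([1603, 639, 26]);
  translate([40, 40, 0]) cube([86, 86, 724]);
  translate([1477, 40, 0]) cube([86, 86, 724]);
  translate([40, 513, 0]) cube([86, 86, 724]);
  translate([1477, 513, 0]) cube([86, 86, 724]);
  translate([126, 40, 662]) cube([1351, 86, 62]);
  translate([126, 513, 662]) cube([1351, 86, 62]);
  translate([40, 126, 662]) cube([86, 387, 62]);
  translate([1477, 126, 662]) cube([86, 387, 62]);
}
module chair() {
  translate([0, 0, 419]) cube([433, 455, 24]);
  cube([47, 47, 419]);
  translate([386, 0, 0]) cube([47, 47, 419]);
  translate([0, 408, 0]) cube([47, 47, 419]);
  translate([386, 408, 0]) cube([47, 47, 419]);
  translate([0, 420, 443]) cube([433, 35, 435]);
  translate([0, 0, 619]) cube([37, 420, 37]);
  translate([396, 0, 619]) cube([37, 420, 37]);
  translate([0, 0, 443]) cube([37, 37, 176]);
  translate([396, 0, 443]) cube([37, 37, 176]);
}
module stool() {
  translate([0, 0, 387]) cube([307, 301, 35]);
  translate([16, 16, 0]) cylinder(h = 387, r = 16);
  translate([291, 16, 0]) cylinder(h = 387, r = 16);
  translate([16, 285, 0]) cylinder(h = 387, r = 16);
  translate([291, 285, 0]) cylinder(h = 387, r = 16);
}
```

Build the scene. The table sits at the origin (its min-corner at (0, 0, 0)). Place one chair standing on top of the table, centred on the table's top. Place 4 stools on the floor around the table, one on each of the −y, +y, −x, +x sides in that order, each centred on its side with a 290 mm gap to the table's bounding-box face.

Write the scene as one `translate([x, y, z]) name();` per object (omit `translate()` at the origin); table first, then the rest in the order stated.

table();
translate([585, 92, 750]) chair();
translate([648, -591, 0]) stool();
translate([648, 929, 0]) stool();
translate([-597, 169, 0]) stool();
translate([1893, 169, 0]) stool();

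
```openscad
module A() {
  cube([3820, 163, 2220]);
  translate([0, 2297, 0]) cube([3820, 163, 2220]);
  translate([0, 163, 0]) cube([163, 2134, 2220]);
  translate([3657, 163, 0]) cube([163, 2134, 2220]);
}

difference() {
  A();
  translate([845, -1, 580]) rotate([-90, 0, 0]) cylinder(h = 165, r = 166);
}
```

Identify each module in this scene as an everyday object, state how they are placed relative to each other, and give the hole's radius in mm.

A is a house frame. The house frame has a circular hole through its front wall. The hole's radius is 166 mm.

The subtracted cylinder has r = 166 mm.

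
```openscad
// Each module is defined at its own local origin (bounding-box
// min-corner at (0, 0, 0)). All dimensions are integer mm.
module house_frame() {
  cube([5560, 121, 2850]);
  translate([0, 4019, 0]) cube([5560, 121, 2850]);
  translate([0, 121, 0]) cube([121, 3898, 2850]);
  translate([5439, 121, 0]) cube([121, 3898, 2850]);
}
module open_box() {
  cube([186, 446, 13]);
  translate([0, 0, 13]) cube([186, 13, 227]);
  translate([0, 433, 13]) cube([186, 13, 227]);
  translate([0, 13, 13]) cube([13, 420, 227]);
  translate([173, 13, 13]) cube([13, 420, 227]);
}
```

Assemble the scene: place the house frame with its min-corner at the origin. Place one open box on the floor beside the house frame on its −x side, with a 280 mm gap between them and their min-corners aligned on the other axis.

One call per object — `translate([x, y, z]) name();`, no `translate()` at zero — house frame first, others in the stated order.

house_frame();
translate([-466, 0, 0]) open_box();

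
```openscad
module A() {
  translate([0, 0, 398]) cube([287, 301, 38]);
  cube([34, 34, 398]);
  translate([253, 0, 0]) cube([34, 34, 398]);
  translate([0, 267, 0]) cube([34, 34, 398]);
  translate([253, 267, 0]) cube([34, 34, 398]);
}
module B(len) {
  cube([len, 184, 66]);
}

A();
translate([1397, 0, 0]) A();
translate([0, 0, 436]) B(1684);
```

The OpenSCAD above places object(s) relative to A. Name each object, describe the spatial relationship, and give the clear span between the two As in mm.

Second stool starts at x = 1397; first ends at x = 287; clear span = 1397 − 287 = 1110 mm.

A is a stool. B is a beam. A beam spans the tops of two stools. The clear span between the two stools is 1110 mm.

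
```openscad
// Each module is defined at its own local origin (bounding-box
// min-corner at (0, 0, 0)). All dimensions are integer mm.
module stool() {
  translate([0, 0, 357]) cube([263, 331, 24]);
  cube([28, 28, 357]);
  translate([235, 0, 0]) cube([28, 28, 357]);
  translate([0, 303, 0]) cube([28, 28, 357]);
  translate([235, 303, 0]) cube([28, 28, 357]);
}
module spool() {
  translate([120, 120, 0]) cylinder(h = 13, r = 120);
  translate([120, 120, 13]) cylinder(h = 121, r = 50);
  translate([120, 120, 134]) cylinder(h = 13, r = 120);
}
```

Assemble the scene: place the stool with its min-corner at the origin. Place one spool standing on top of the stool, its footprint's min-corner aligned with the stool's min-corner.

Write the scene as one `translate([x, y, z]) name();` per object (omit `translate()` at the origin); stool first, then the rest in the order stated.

stool();
translate([0, 0, 381]) spool();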